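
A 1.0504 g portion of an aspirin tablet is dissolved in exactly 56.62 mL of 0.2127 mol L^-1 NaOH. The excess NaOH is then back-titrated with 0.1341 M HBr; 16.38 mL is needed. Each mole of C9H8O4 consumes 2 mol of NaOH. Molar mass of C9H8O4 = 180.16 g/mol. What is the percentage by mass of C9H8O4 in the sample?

Total n(NaOH) added = 0.2127 x 0.05662 = 0.01204 mol.
n(HBr) used = 0.1341 x 0.01638 = 0.002197 mol, which equals the excess n(NaOH).
So n(NaOH) consumed by the sample = 0.01204 - 0.002197 = 0.009847 mol.
n(C9H8O4) = 0.009847 / 2 = 0.004923 mol.
mass C9H8O4 = 0.004923 x 180.16 = 0.8870 g, so %C9H8O4 = 0.8870/1.0504 x 100 = 84.4%.

84.4%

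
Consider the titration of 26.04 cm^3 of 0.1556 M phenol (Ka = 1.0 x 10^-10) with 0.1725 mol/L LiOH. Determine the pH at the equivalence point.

11.46

n(C6H5OH) = 0.1556 x 0.02604 = 0.004052 mol; V(LiOH) at equivalence = 0.004052/0.1725 = 0.02349 L.
At equivalence all the acid is converted to C6H5O-; total volume = 0.02604 + 0.02349 = 0.04953 L, so [C6H5O-] = 0.004052/0.04953 = 0.08181 M.
Kb = Kw/Ka = 1.0e-14 / 1.0 x 10^-10 = 0.000100.
[OH^-] = sqrt(Kb x [C6H5O-]) = sqrt(0.000100 x 0.08181) = 0.00286 M.
pOH = 2.54, so pH = 14.00 - 2.54 = 11.46.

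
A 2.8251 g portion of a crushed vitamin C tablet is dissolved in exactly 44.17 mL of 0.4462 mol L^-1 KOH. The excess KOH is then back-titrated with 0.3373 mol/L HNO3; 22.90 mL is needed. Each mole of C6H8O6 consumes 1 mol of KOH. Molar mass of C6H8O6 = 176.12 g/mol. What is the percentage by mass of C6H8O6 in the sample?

Total n(KOH) added = 0.4462 x 0.04417 = 0.01971 mol.
n(HNO3) used = 0.3373 x 0.02290 = 0.007724 mol, which equals the excess n(KOH).
So n(KOH) consumed by the sample = 0.01971 - 0.007724 = 0.01198 mol.
n(C6H8O6) = 0.01198 / 1 = 0.01198 mol.
mass C6H8O6 = 0.01198 x 176.12 = 2.111 g, so %C6H8O6 = 2.111/2.8251 x 100 = 74.7%.

74.7%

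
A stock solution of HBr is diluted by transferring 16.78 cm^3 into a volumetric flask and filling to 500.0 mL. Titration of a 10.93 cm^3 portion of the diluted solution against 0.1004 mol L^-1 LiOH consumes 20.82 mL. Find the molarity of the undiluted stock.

5.70 M

n(LiOH) = 0.1004 x 0.02082 = 0.002090 mol.
n(HBr) in the aliquot = 0.002090 mol.
[diluted HBr] = 0.002090 / 0.01093 = 0.1912 M.
Dilution factor = 500.0/16.78 = 29.80, so [stock] = 0.1912 x 29.80 = 5.70 M.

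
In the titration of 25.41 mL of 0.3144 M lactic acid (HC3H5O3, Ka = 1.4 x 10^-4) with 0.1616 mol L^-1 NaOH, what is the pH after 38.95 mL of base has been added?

Initial n(HC3H5O3) = 0.3144 x 0.02541 = 0.007989 mol.
n(NaOH) added = 0.1616 x 0.03895 = 0.006294 mol, converting that many moles of HC3H5O3 to C3H5O3-.
Remaining n(HC3H5O3) = 0.001695 mol; n(C3H5O3-) = 0.006294 mol.
By Henderson-Hasselbalch, pH = pKa + log([A^-]/[HA]) = 3.85 + log(0.006294/0.001695) = 3.85 + (+0.57) = 4.42.

4.42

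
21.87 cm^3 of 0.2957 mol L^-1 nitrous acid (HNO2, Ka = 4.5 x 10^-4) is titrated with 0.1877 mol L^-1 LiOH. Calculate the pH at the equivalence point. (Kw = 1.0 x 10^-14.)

n(HNO2) = 0.2957 x 0.02187 = 0.006467 mol; V(LiOH) at equivalence = 0.006467/0.1877 = 0.03445 L.
At equivalence all the acid is converted to NO2-; total volume = 0.02187 + 0.03445 = 0.05632 L, so [NO2-] = 0.006467/0.05632 = 0.1148 M.
Kb = Kw/Ka = 1.0e-14 / 4.5 x 10^-4 = 2.22e-11.
[OH^-] = sqrt(Kb x [NO2-]) = sqrt(2.22e-11 x 0.1148) = 1.60e-6 M.
pOH = 5.80, so pH = 14.00 - 5.80 = 8.20.

8.20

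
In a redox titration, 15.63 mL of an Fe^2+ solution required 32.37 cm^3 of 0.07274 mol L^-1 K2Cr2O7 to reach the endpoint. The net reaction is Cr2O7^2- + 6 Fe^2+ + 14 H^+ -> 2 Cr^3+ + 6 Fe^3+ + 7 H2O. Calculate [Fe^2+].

0.904 M

n(K2Cr2O7) = 0.07274 x 0.03237 = 0.002355 mol.
From the balanced equation, 1 mol K2Cr2O7 reacts with 6 mol Fe^2+, so n(Fe^2+) = 0.002355 x 6/1 = 0.01413 mol.
[Fe^2+] = 0.01413 / 0.01563 L = 0.904 M.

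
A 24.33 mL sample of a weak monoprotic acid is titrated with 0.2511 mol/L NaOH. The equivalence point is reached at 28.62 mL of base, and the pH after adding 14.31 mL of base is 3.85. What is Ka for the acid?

14.31 mL is half of the equivalence volume, so this is the half-equivalence point where [HA] = [A^-].
At half-equivalence pH = pKa, so pKa = 3.85.
Ka = 10^(-3.85) = 1.4 x 10^-4.

1.4 x 10^-4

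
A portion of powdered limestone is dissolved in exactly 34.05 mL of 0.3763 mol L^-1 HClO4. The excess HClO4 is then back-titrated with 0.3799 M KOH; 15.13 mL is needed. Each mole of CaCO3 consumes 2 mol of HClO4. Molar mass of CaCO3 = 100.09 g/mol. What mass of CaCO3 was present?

0.354 g

Total n(HClO4) added = 0.3763 x 0.03405 = 0.01281 mol.
n(KOH) used = 0.3799 x 0.01513 = 0.005748 mol, which equals the excess n(HClO4).
So n(HClO4) consumed by the sample = 0.01281 - 0.005748 = 0.007065 mol.
n(CaCO3) = 0.007065 / 2 = 0.003533 mol.
mass = 0.003533 mol x 100.09 g/mol = 0.354 g.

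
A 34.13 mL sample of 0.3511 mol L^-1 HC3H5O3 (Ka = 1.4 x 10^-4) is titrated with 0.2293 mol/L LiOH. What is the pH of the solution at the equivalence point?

n(HC3H5O3) = 0.3511 x 0.03413 = 0.01198 mol; V(LiOH) at equivalence = 0.01198/0.2293 = 0.05226 L.
At equivalence all the acid is converted to C3H5O3-; total volume = 0.03413 + 0.05226 = 0.08639 L, so [C3H5O3-] = 0.01198/0.08639 = 0.1387 M.
Kb = Kw/Ka = 1.0e-14 / 1.4 x 10^-4 = 7.14e-11.
[OH^-] = sqrt(Kb x [C3H5O3-]) = sqrt(7.14e-11 x 0.1387) = 3.15e-6 M.
pOH = 5.50, so pH = 14.00 - 5.50 = 8.50.

8.50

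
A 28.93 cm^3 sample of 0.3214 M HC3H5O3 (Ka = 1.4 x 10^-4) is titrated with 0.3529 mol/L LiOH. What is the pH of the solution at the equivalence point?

n(HC3H5O3) = 0.3214 x 0.02893 = 0.009298 mol; V(LiOH) at equivalence = 0.009298/0.3529 = 0.02635 L.
At equivalence all the acid is converted to C3H5O3-; total volume = 0.02893 + 0.02635 = 0.05528 L, so [C3H5O3-] = 0.009298/0.05528 = 0.1682 M.
Kb = Kw/Ka = 1.0e-14 / 1.4 x 10^-4 = 7.14e-11.
[OH^-] = sqrt(Kb x [C3H5O3-]) = sqrt(7.14e-11 x 0.1682) = 3.47e-6 M.
pOH = 5.46, so pH = 14.00 - 5.46 = 8.54.

8.54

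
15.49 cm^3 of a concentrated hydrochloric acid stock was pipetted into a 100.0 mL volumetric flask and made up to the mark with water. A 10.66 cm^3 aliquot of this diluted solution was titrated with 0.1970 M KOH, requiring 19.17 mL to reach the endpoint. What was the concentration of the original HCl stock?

n(KOH) = 0.1970 x 0.01917 = 0.003776 mol.
n(HCl) in the aliquot = 0.003776 mol.
[diluted HCl] = 0.003776 / 0.01066 = 0.3543 M.
Dilution factor = 100.0/15.49 = 6.456, so [stock] = 0.3543 x 6.456 = 2.29 M.

2.29 M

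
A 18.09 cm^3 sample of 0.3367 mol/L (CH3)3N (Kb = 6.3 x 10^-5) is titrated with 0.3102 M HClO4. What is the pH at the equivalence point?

n((CH3)3N) = 0.3367 x 0.01809 = 0.006091 mol; V(HClO4) at equivalence = 0.006091/0.3102 = 0.01964 L.
At equivalence the base is fully converted to (CH3)3NH+; total volume = 0.03773 L, so [(CH3)3NH+] = 0.006091/0.03773 = 0.1615 M.
Ka((CH3)3NH+) = Kw/Kb = 1.0e-14 / 6.3 x 10^-5 = 1.59e-10.
[H^+] = sqrt(Ka x [(CH3)3NH+]) = sqrt(1.59e-10 x 0.1615) = 5.06e-6 M.
pH = -log(5.06e-6) = 5.30.

5.30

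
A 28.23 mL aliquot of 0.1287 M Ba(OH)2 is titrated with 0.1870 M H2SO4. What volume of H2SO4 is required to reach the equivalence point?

n(Ba(OH)2) = 0.1287 mol/L x 0.02823 L = 0.003633 mol.
At equivalence n(H2SO4) = n(Ba(OH)2) = 0.003633 mol.
V(H2SO4) = 0.003633 / 0.1870 = 0.01943 L = 19.4 mL.

19.4 mL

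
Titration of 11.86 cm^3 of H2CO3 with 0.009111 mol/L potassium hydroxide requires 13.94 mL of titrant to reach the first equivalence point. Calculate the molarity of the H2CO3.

0.0107 M

n(KOH) = 0.009111 x 0.01394 = 0.0001270 mol.
At the first equivalence point, 1 mol OH^- react per mol H2CO3, so n(H2CO3) = 0.0001270 / 1 = 0.0001270 mol.
[H2CO3] = 0.0001270 / 0.01186 L = 0.0107 M.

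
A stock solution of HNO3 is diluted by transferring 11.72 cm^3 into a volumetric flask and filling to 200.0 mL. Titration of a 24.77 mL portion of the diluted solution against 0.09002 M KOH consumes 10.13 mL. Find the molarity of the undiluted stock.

0.628 M

n(KOH) = 0.09002 x 0.01013 = 0.0009119 mol.
n(HNO3) in the aliquot = 0.0009119 mol.
[diluted HNO3] = 0.0009119 / 0.02477 = 0.03681 M.
Dilution factor = 200.0/11.72 = 17.06, so [stock] = 0.03681 x 17.06 = 0.628 M.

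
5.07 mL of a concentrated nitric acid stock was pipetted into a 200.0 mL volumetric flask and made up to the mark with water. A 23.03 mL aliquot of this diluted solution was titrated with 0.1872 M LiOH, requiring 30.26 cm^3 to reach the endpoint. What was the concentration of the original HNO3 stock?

9.70 M

n(LiOH) = 0.1872 x 0.03026 = 0.005665 mol.
n(HNO3) in the aliquot = 0.005665 mol.
[diluted HNO3] = 0.005665 / 0.02303 = 0.2460 M.
Dilution factor = 200.0/5.070 = 39.45, so [stock] = 0.2460 x 39.45 = 9.70 M.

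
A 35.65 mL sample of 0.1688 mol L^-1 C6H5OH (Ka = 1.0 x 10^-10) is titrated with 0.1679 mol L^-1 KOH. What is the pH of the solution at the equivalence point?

n(C6H5OH) = 0.1688 x 0.03565 = 0.006018 mol; V(KOH) at equivalence = 0.006018/0.1679 = 0.03584 L.
At equivalence all the acid is converted to C6H5O-; total volume = 0.03565 + 0.03584 = 0.07149 L, so [C6H5O-] = 0.006018/0.07149 = 0.08417 M.
Kb = Kw/Ka = 1.0e-14 / 1.0 x 10^-10 = 0.000100.
[OH^-] = sqrt(Kb x [C6H5O-]) = sqrt(0.000100 x 0.08417) = 0.00290 M.
pOH = 2.54, so pH = 14.00 - 2.54 = 11.46.

11.46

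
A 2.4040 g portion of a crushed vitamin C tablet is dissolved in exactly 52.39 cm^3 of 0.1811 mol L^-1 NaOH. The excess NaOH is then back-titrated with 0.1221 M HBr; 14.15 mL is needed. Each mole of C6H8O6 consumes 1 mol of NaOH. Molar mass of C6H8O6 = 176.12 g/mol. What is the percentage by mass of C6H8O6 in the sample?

Total n(NaOH) added = 0.1811 x 0.05239 = 0.009488 mol.
n(HBr) used = 0.1221 x 0.01415 = 0.001728 mol, which equals the excess n(NaOH).
So n(NaOH) consumed by the sample = 0.009488 - 0.001728 = 0.007760 mol.
n(C6H8O6) = 0.007760 / 1 = 0.007760 mol.
mass C6H8O6 = 0.007760 x 176.12 = 1.367 g, so %C6H8O6 = 1.367/2.4040 x 100 = 56.9%.

56.9%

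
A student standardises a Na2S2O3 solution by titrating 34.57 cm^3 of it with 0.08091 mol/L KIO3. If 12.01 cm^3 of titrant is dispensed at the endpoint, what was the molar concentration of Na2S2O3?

0.169 M

n(KIO3) = 0.08091 x 0.01201 = 0.0009717 mol.
From the balanced equation, 1 mol KIO3 reacts with 6 mol Na2S2O3, so n(Na2S2O3) = 0.0009717 x 6/1 = 0.005830 mol.
[Na2S2O3] = 0.005830 / 0.03457 L = 0.169 M.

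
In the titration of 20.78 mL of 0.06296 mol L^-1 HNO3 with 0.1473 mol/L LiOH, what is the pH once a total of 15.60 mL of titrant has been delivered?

n(acid) = 0.06296 x 0.02078 = 0.001308 mol; n(LiOH) added = 0.1473 x 0.01560 = 0.002298 mol.
Base is in excess by 0.002298 - 0.001308 = 0.0009896 mol in a total volume of 0.03638 L.
[OH^-] = 0.0009896/0.03638 = 0.02720 M, so pOH = 1.57 and pH = 14.00 - 1.57 = 12.43.

12.43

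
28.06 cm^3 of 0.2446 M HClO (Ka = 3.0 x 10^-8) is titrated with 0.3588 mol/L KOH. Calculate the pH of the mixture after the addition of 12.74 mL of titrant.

7.82

Initial n(HClO) = 0.2446 x 0.02806 = 0.006863 mol.
n(KOH) added = 0.3588 x 0.01274 = 0.004571 mol, converting that many moles of HClO to ClO-.
Remaining n(HClO) = 0.002292 mol; n(ClO-) = 0.004571 mol.
By Henderson-Hasselbalch, pH = pKa + log([A^-]/[HA]) = 7.52 + log(0.004571/0.002292) = 7.52 + (+0.30) = 7.82.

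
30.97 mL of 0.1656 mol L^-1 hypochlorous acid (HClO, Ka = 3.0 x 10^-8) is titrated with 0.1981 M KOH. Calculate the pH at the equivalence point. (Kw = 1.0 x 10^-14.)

10.24

n(HClO) = 0.1656 x 0.03097 = 0.005129 mol; V(KOH) at equivalence = 0.005129/0.1981 = 0.02589 L.
At equivalence all the acid is converted to ClO-; total volume = 0.03097 + 0.02589 = 0.05686 L, so [ClO-] = 0.005129/0.05686 = 0.09020 M.
Kb = Kw/Ka = 1.0e-14 / 3.0 x 10^-8 = 3.33e-7.
[OH^-] = sqrt(Kb x [ClO-]) = sqrt(3.33e-7 x 0.09020) = 0.000173 M.
pOH = 3.76, so pH = 14.00 - 3.76 = 10.24.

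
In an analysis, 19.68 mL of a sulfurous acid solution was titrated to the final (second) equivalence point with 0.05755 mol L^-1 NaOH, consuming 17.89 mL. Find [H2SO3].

n(NaOH) = 0.05755 x 0.01789 = 0.001030 mol.
At the final (second) equivalence point, 2 mol OH^- react per mol H2SO3, so n(H2SO3) = 0.001030 / 2 = 0.0005148 mol.
[H2SO3] = 0.0005148 / 0.01968 L = 0.0262 M.

0.0262 M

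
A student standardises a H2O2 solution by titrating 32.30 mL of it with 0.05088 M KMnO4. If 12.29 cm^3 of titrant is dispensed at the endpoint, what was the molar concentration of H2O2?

n(KMnO4) = 0.05088 x 0.01229 = 0.0006253 mol.
From the balanced equation, 2 mol KMnO4 reacts with 5 mol H2O2, so n(H2O2) = 0.0006253 x 5/2 = 0.001563 mol.
[H2O2] = 0.001563 / 0.03230 L = 0.0484 M.

0.0484 M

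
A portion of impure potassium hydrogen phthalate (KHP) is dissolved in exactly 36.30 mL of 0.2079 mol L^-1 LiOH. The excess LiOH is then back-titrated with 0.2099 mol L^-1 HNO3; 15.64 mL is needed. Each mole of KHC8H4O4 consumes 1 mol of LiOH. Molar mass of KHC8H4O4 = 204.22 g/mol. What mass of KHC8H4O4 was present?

Total n(LiOH) added = 0.2079 x 0.03630 = 0.007547 mol.
n(HNO3) used = 0.2099 x 0.01564 = 0.003283 mol, which equals the excess n(LiOH).
So n(LiOH) consumed by the sample = 0.007547 - 0.003283 = 0.004264 mol.
n(KHC8H4O4) = 0.004264 / 1 = 0.004264 mol.
mass = 0.004264 mol x 204.22 g/mol = 0.871 g.

0.871 g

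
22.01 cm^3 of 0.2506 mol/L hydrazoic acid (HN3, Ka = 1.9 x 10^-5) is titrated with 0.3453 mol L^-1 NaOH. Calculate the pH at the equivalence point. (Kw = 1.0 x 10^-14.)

n(HN3) = 0.2506 x 0.02201 = 0.005516 mol; V(NaOH) at equivalence = 0.005516/0.3453 = 0.01597 L.
At equivalence all the acid is converted to N3-; total volume = 0.02201 + 0.01597 = 0.03798 L, so [N3-] = 0.005516/0.03798 = 0.1452 M.
Kb = Kw/Ka = 1.0e-14 / 1.9 x 10^-5 = 5.26e-10.
[OH^-] = sqrt(Kb x [N3-]) = sqrt(5.26e-10 x 0.1452) = 8.74e-6 M.
pOH = 5.06, so pH = 14.00 - 5.06 = 8.94.

8.94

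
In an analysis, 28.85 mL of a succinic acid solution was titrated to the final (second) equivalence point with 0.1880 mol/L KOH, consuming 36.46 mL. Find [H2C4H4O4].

n(KOH) = 0.1880 x 0.03646 = 0.006854 mol.
At the final (second) equivalence point, 2 mol OH^- react per mol H2C4H4O4, so n(H2C4H4O4) = 0.006854 / 2 = 0.003427 mol.
[H2C4H4O4] = 0.003427 / 0.02885 L = 0.119 M.

0.119 M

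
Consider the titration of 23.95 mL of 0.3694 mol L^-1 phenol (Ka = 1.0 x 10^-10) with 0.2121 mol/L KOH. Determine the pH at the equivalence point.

11.56

n(C6H5OH) = 0.3694 x 0.02395 = 0.008847 mol; V(KOH) at equivalence = 0.008847/0.2121 = 0.04171 L.
At equivalence all the acid is converted to C6H5O-; total volume = 0.02395 + 0.04171 = 0.06566 L, so [C6H5O-] = 0.008847/0.06566 = 0.1347 M.
Kb = Kw/Ka = 1.0e-14 / 1.0 x 10^-10 = 0.000100.
[OH^-] = sqrt(Kb x [C6H5O-]) = sqrt(0.000100 x 0.1347) = 0.00367 M.
pOH = 2.44, so pH = 14.00 - 2.44 = 11.56.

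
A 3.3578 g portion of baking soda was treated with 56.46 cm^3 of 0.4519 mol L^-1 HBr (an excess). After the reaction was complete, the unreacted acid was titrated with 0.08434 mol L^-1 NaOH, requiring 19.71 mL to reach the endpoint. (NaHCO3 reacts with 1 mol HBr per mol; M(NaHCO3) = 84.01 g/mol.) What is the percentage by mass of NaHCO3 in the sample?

59.7%

Total n(HBr) added = 0.4519 x 0.05646 = 0.02551 mol.
n(NaOH) used = 0.08434 x 0.01971 = 0.001662 mol, which equals the excess n(HBr).
So n(HBr) consumed by the sample = 0.02551 - 0.001662 = 0.02385 mol.
n(NaHCO3) = 0.02385 / 1 = 0.02385 mol.
mass NaHCO3 = 0.02385 x 84.01 = 2.004 g, so %NaHCO3 = 2.004/3.3578 x 100 = 59.7%.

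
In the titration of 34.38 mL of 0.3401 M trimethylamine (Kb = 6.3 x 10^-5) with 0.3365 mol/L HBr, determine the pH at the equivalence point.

5.29

n((CH3)3N) = 0.3401 x 0.03438 = 0.01169 mol; V(HBr) at equivalence = 0.01169/0.3365 = 0.03475 L.
At equivalence the base is fully converted to (CH3)3NH+; total volume = 0.06913 L, so [(CH3)3NH+] = 0.01169/0.06913 = 0.1691 M.
Ka((CH3)3NH+) = Kw/Kb = 1.0e-14 / 6.3 x 10^-5 = 1.59e-10.
[H^+] = sqrt(Ka x [(CH3)3NH+]) = sqrt(1.59e-10 x 0.1691) = 5.18e-6 M.
pH = -log(5.18e-6) = 5.29.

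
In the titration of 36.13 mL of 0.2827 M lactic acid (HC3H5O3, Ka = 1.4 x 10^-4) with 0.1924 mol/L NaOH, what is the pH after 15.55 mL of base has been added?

3.47

Initial n(HC3H5O3) = 0.2827 x 0.03613 = 0.01021 mol.
n(NaOH) added = 0.1924 x 0.01555 = 0.002992 mol, converting that many moles of HC3H5O3 to C3H5O3-.
Remaining n(HC3H5O3) = 0.007222 mol; n(C3H5O3-) = 0.002992 mol.
By Henderson-Hasselbalch, pH = pKa + log([A^-]/[HA]) = 3.85 + log(0.002992/0.007222) = 3.85 + (-0.38) = 3.47.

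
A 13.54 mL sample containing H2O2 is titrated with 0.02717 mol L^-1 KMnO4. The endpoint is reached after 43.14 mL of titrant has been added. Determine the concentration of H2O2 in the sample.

n(KMnO4) = 0.02717 x 0.04314 = 0.001172 mol.
From the balanced equation, 2 mol KMnO4 reacts with 5 mol H2O2, so n(H2O2) = 0.001172 x 5/2 = 0.002930 mol.
[H2O2] = 0.002930 / 0.01354 L = 0.216 M.

0.216 M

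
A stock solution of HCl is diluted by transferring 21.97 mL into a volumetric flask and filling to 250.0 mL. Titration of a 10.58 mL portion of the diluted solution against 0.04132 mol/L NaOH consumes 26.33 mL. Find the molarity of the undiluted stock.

n(NaOH) = 0.04132 x 0.02633 = 0.001088 mol.
n(HCl) in the aliquot = 0.001088 mol.
[diluted HCl] = 0.001088 / 0.01058 = 0.1028 M.
Dilution factor = 250.0/21.97 = 11.38, so [stock] = 0.1028 x 11.38 = 1.17 M.

1.17 M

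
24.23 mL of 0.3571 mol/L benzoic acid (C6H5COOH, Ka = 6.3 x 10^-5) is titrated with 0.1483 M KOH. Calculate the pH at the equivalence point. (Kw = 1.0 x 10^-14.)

8.61

n(C6H5COOH) = 0.3571 x 0.02423 = 0.008653 mol; V(KOH) at equivalence = 0.008653/0.1483 = 0.05834 L.
At equivalence all the acid is converted to C6H5COO-; total volume = 0.02423 + 0.05834 = 0.08257 L, so [C6H5COO-] = 0.008653/0.08257 = 0.1048 M.
Kb = Kw/Ka = 1.0e-14 / 6.3 x 10^-5 = 1.59e-10.
[OH^-] = sqrt(Kb x [C6H5COO-]) = sqrt(1.59e-10 x 0.1048) = 4.08e-6 M.
pOH = 5.39, so pH = 14.00 - 5.39 = 8.61.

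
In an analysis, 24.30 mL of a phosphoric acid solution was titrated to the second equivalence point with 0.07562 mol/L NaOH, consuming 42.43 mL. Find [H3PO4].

0.0660 M

n(NaOH) = 0.07562 x 0.04243 = 0.003209 mol.
At the second equivalence point, 2 mol OH^- react per mol H3PO4, so n(H3PO4) = 0.003209 / 2 = 0.001604 mol.
[H3PO4] = 0.001604 / 0.02430 L = 0.0660 M.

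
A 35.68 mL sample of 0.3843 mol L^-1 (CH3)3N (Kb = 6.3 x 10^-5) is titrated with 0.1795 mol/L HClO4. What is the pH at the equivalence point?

5.36

n((CH3)3N) = 0.3843 x 0.03568 = 0.01371 mol; V(HClO4) at equivalence = 0.01371/0.1795 = 0.07639 L.
At equivalence the base is fully converted to (CH3)3NH+; total volume = 0.1121 L, so [(CH3)3NH+] = 0.01371/0.1121 = 0.1224 M.
Ka((CH3)3NH+) = Kw/Kb = 1.0e-14 / 6.3 x 10^-5 = 1.59e-10.
[H^+] = sqrt(Ka x [(CH3)3NH+]) = sqrt(1.59e-10 x 0.1224) = 4.41e-6 M.
pH = -log(4.41e-6) = 5.36.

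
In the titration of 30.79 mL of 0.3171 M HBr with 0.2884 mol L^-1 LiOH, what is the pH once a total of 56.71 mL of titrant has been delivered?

12.88

n(acid) = 0.3171 x 0.03079 = 0.009764 mol; n(LiOH) added = 0.2884 x 0.05671 = 0.01636 mol.
Base is in excess by 0.01636 - 0.009764 = 0.006592 mol in a total volume of 0.08750 L.
[OH^-] = 0.006592/0.08750 = 0.07533 M, so pOH = 1.12 and pH = 14.00 - 1.12 = 12.88.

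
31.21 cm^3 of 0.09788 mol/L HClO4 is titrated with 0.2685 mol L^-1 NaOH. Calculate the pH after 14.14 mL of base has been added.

12.21

n(acid) = 0.09788 x 0.03121 = 0.003055 mol; n(NaOH) added = 0.2685 x 0.01414 = 0.003797 mol.
Base is in excess by 0.003797 - 0.003055 = 0.0007418 mol in a total volume of 0.04535 L.
[OH^-] = 0.0007418/0.04535 = 0.01636 M, so pOH = 1.79 and pH = 14.00 - 1.79 = 12.21.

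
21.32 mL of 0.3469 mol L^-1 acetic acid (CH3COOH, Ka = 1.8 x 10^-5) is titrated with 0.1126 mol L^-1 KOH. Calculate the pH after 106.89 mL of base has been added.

n(acid) = 0.3469 x 0.02132 = 0.007396 mol; n(KOH) added = 0.1126 x 0.1069 = 0.01204 mol.
Base is in excess by 0.01204 - 0.007396 = 0.004640 mol in a total volume of 0.1282 L.
[OH^-] = 0.004640/0.1282 = 0.03619 M, so pOH = 1.44 and pH = 14.00 - 1.44 = 12.56.

12.56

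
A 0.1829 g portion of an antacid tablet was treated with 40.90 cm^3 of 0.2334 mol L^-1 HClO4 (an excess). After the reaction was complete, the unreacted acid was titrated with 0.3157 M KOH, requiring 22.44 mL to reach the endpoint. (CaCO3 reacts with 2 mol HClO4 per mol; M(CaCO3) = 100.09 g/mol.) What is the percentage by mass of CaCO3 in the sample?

Total n(HClO4) added = 0.2334 x 0.04090 = 0.009546 mol.
n(KOH) used = 0.3157 x 0.02244 = 0.007084 mol, which equals the excess n(HClO4).
So n(HClO4) consumed by the sample = 0.009546 - 0.007084 = 0.002462 mol.
n(CaCO3) = 0.002462 / 2 = 0.001231 mol.
mass CaCO3 = 0.001231 x 100.09 = 0.1232 g, so %CaCO3 = 0.1232/0.1829 x 100 = 67.4%.

67.4%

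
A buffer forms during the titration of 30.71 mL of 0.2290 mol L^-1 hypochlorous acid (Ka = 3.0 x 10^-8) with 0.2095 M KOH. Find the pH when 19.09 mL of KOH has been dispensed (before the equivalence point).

7.64

Initial n(HClO) = 0.2290 x 0.03071 = 0.007033 mol.
n(KOH) added = 0.2095 x 0.01909 = 0.003999 mol, converting that many moles of HClO to ClO-.
Remaining n(HClO) = 0.003033 mol; n(ClO-) = 0.003999 mol.
By Henderson-Hasselbalch, pH = pKa + log([A^-]/[HA]) = 7.52 + log(0.003999/0.003033) = 7.52 + (+0.12) = 7.64.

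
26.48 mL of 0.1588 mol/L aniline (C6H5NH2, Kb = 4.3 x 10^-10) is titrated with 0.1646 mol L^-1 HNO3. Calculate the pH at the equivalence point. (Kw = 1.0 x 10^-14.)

n(C6H5NH2) = 0.1588 x 0.02648 = 0.004205 mol; V(HNO3) at equivalence = 0.004205/0.1646 = 0.02555 L.
At equivalence the base is fully converted to C6H5NH3+; total volume = 0.05203 L, so [C6H5NH3+] = 0.004205/0.05203 = 0.08082 M.
Ka(C6H5NH3+) = Kw/Kb = 1.0e-14 / 4.3 x 10^-10 = 2.33e-5.
[H^+] = sqrt(Ka x [C6H5NH3+]) = sqrt(2.33e-5 x 0.08082) = 0.00137 M.
pH = -log(0.00137) = 2.86.

2.86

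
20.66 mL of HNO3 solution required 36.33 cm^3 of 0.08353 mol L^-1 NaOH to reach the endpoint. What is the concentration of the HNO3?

n(NaOH) delivered = 0.08353 x 0.03633 = 0.003035 mol.
For a 1:1 reaction, n(HNO3) = 0.003035 mol.
[HNO3] = 0.003035 mol / 0.02066 L = 0.147 M.

0.147 M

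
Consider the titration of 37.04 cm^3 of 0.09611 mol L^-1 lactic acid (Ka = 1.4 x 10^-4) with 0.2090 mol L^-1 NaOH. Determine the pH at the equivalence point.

8.34

n(HC3H5O3) = 0.09611 x 0.03704 = 0.003560 mol; V(NaOH) at equivalence = 0.003560/0.2090 = 0.01703 L.
At equivalence all the acid is converted to C3H5O3-; total volume = 0.03704 + 0.01703 = 0.05407 L, so [C3H5O3-] = 0.003560/0.05407 = 0.06584 M.
Kb = Kw/Ka = 1.0e-14 / 1.4 x 10^-4 = 7.14e-11.
[OH^-] = sqrt(Kb x [C3H5O3-]) = sqrt(7.14e-11 x 0.06584) = 2.17e-6 M.
pOH = 5.66, so pH = 14.00 - 5.66 = 8.34.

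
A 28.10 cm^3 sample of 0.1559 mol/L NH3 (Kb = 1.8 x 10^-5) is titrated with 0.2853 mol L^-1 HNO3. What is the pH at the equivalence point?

n(NH3) = 0.1559 x 0.02810 = 0.004381 mol; V(HNO3) at equivalence = 0.004381/0.2853 = 0.01536 L.
At equivalence the base is fully converted to NH4+; total volume = 0.04346 L, so [NH4+] = 0.004381/0.04346 = 0.1008 M.
Ka(NH4+) = Kw/Kb = 1.0e-14 / 1.8 x 10^-5 = 5.56e-10.
[H^+] = sqrt(Ka x [NH4+]) = sqrt(5.56e-10 x 0.1008) = 7.48e-6 M.
pH = -log(7.48e-6) = 5.13.

5.13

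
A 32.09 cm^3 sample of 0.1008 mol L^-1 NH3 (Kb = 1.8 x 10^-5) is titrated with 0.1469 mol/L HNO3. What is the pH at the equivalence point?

5.24

n(NH3) = 0.1008 x 0.03209 = 0.003235 mol; V(HNO3) at equivalence = 0.003235/0.1469 = 0.02202 L.
At equivalence the base is fully converted to NH4+; total volume = 0.05411 L, so [NH4+] = 0.003235/0.05411 = 0.05978 M.
Ka(NH4+) = Kw/Kb = 1.0e-14 / 1.8 x 10^-5 = 5.56e-10.
[H^+] = sqrt(Ka x [NH4+]) = sqrt(5.56e-10 x 0.05978) = 5.76e-6 M.
pH = -log(5.76e-6) = 5.24.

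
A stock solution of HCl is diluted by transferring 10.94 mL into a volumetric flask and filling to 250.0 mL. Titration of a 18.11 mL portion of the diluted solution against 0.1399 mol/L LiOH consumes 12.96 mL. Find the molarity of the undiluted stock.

2.29 M

n(LiOH) = 0.1399 x 0.01296 = 0.001813 mol.
n(HCl) in the aliquot = 0.001813 mol.
[diluted HCl] = 0.001813 / 0.01811 = 0.1001 M.
Dilution factor = 250.0/10.94 = 22.85, so [stock] = 0.1001 x 22.85 = 2.29 M.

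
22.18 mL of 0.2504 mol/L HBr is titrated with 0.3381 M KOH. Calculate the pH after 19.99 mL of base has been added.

n(acid) = 0.2504 x 0.02218 = 0.005554 mol; n(KOH) added = 0.3381 x 0.01999 = 0.006759 mol.
Base is in excess by 0.006759 - 0.005554 = 0.001205 mol in a total volume of 0.04217 L.
[OH^-] = 0.001205/0.04217 = 0.02857 M, so pOH = 1.54 and pH = 14.00 - 1.54 = 12.46.

12.46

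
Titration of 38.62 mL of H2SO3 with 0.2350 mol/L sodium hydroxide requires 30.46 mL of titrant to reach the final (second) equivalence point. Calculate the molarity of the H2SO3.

0.0927 M

n(NaOH) = 0.2350 x 0.03046 = 0.007158 mol.
At the final (second) equivalence point, 2 mol OH^- react per mol H2SO3, so n(H2SO3) = 0.007158 / 2 = 0.003579 mol.
[H2SO3] = 0.003579 / 0.03862 L = 0.0927 M.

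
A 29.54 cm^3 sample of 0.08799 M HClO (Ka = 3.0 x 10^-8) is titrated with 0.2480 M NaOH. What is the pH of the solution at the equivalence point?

10.17

n(HClO) = 0.08799 x 0.02954 = 0.002599 mol; V(NaOH) at equivalence = 0.002599/0.2480 = 0.01048 L.
At equivalence all the acid is converted to ClO-; total volume = 0.02954 + 0.01048 = 0.04002 L, so [ClO-] = 0.002599/0.04002 = 0.06495 M.
Kb = Kw/Ka = 1.0e-14 / 3.0 x 10^-8 = 3.33e-7.
[OH^-] = sqrt(Kb x [ClO-]) = sqrt(3.33e-7 x 0.06495) = 0.000147 M.
pOH = 3.83, so pH = 14.00 - 3.83 = 10.17.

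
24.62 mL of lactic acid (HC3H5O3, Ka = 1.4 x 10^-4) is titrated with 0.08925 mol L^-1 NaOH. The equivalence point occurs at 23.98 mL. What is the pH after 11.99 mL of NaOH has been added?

3.85

11.99 mL is exactly half the equivalence volume (23.98/2), i.e. the half-equivalence point.
There, n(HA) = n(A^-), so pH = pKa = -log(1.4 x 10^-4) = 3.85.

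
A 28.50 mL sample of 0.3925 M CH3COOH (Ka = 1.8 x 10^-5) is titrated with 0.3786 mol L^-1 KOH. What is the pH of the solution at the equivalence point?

9.01

n(CH3COOH) = 0.3925 x 0.02850 = 0.01119 mol; V(KOH) at equivalence = 0.01119/0.3786 = 0.02955 L.
At equivalence all the acid is converted to CH3COO-; total volume = 0.02850 + 0.02955 = 0.05805 L, so [CH3COO-] = 0.01119/0.05805 = 0.1927 M.
Kb = Kw/Ka = 1.0e-14 / 1.8 x 10^-5 = 5.56e-10.
[OH^-] = sqrt(Kb x [CH3COO-]) = sqrt(5.56e-10 x 0.1927) = 1.03e-5 M.
pOH = 4.99, so pH = 14.00 - 4.99 = 9.01.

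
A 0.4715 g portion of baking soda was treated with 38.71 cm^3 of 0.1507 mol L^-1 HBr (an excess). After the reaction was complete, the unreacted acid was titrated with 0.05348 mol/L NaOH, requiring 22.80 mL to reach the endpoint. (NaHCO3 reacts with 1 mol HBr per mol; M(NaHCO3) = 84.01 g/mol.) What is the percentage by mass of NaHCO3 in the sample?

Total n(HBr) added = 0.1507 x 0.03871 = 0.005834 mol.
n(NaOH) used = 0.05348 x 0.02280 = 0.001219 mol, which equals the excess n(HBr).
So n(HBr) consumed by the sample = 0.005834 - 0.001219 = 0.004614 mol.
n(NaHCO3) = 0.004614 / 1 = 0.004614 mol.
mass NaHCO3 = 0.004614 x 84.01 = 0.3876 g, so %NaHCO3 = 0.3876/0.4715 x 100 = 82.2%.

82.2%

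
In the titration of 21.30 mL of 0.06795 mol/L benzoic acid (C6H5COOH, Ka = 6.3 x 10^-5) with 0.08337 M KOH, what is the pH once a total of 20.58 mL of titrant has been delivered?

n(acid) = 0.06795 x 0.02130 = 0.001447 mol; n(KOH) added = 0.08337 x 0.02058 = 0.001716 mol.
Base is in excess by 0.001716 - 0.001447 = 0.0002684 mol in a total volume of 0.04188 L.
[OH^-] = 0.0002684/0.04188 = 0.006409 M, so pOH = 2.19 and pH = 14.00 - 2.19 = 11.81.

11.81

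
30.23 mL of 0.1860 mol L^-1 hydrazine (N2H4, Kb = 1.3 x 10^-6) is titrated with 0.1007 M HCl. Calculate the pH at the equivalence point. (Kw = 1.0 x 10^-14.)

4.65

n(N2H4) = 0.1860 x 0.03023 = 0.005623 mol; V(HCl) at equivalence = 0.005623/0.1007 = 0.05584 L.
At equivalence the base is fully converted to N2H5+; total volume = 0.08607 L, so [N2H5+] = 0.005623/0.08607 = 0.06533 M.
Ka(N2H5+) = Kw/Kb = 1.0e-14 / 1.3 x 10^-6 = 7.69e-9.
[H^+] = sqrt(Ka x [N2H5+]) = sqrt(7.69e-9 x 0.06533) = 2.24e-5 M.
pH = -log(2.24e-5) = 4.65.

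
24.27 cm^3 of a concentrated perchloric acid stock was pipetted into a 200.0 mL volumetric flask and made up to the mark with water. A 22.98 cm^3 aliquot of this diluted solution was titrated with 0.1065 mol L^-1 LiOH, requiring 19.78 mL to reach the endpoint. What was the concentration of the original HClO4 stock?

0.755 M

n(LiOH) = 0.1065 x 0.01978 = 0.002107 mol.
n(HClO4) in the aliquot = 0.002107 mol.
[diluted HClO4] = 0.002107 / 0.02298 = 0.09167 M.
Dilution factor = 200.0/24.27 = 8.241, so [stock] = 0.09167 x 8.241 = 0.755 M.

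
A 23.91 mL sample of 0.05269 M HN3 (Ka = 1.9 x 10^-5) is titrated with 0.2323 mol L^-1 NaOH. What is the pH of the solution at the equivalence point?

n(HN3) = 0.05269 x 0.02391 = 0.001260 mol; V(NaOH) at equivalence = 0.001260/0.2323 = 0.005423 L.
At equivalence all the acid is converted to N3-; total volume = 0.02391 + 0.005423 = 0.02933 L, so [N3-] = 0.001260/0.02933 = 0.04295 M.
Kb = Kw/Ka = 1.0e-14 / 1.9 x 10^-5 = 5.26e-10.
[OH^-] = sqrt(Kb x [N3-]) = sqrt(5.26e-10 x 0.04295) = 4.75e-6 M.
pOH = 5.32, so pH = 14.00 - 5.32 = 8.68.

8.68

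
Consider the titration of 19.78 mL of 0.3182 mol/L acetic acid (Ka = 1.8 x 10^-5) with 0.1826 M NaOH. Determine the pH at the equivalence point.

8.90

n(CH3COOH) = 0.3182 x 0.01978 = 0.006294 mol; V(NaOH) at equivalence = 0.006294/0.1826 = 0.03447 L.
At equivalence all the acid is converted to CH3COO-; total volume = 0.01978 + 0.03447 = 0.05425 L, so [CH3COO-] = 0.006294/0.05425 = 0.1160 M.
Kb = Kw/Ka = 1.0e-14 / 1.8 x 10^-5 = 5.56e-10.
[OH^-] = sqrt(Kb x [CH3COO-]) = sqrt(5.56e-10 x 0.1160) = 8.03e-6 M.
pOH = 5.10, so pH = 14.00 - 5.10 = 8.90.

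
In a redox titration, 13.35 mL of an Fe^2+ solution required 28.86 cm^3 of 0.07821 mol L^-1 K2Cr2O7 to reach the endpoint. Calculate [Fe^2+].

1.01 M

n(K2Cr2O7) = 0.07821 x 0.02886 = 0.002257 mol.
From the balanced equation, 1 mol K2Cr2O7 reacts with 6 mol Fe^2+, so n(Fe^2+) = 0.002257 x 6/1 = 0.01354 mol.
[Fe^2+] = 0.01354 / 0.01335 L = 1.01 M.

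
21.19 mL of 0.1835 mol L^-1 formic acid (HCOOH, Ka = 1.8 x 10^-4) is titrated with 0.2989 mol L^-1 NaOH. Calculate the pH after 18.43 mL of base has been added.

n(acid) = 0.1835 x 0.02119 = 0.003888 mol; n(NaOH) added = 0.2989 x 0.01843 = 0.005509 mol.
Base is in excess by 0.005509 - 0.003888 = 0.001620 mol in a total volume of 0.03962 L.
[OH^-] = 0.001620/0.03962 = 0.04090 M, so pOH = 1.39 and pH = 14.00 - 1.39 = 12.61.

12.61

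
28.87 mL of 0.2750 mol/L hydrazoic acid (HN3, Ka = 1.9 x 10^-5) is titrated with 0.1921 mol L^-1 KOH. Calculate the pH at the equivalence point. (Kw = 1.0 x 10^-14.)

8.89

n(HN3) = 0.2750 x 0.02887 = 0.007939 mol; V(KOH) at equivalence = 0.007939/0.1921 = 0.04133 L.
At equivalence all the acid is converted to N3-; total volume = 0.02887 + 0.04133 = 0.07020 L, so [N3-] = 0.007939/0.07020 = 0.1131 M.
Kb = Kw/Ka = 1.0e-14 / 1.9 x 10^-5 = 5.26e-10.
[OH^-] = sqrt(Kb x [N3-]) = sqrt(5.26e-10 x 0.1131) = 7.72e-6 M.
pOH = 5.11, so pH = 14.00 - 5.11 = 8.89.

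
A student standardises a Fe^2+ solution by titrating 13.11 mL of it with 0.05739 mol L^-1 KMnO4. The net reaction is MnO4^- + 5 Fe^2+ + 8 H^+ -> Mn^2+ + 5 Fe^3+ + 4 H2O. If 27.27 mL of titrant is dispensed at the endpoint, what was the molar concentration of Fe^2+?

0.597 M

n(KMnO4) = 0.05739 x 0.02727 = 0.001565 mol.
From the balanced equation, 1 mol KMnO4 reacts with 5 mol Fe^2+, so n(Fe^2+) = 0.001565 x 5/1 = 0.007825 mol.
[Fe^2+] = 0.007825 / 0.01311 L = 0.597 M.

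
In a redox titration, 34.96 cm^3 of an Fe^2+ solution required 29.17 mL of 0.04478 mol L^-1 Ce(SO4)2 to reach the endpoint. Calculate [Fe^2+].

0.0374 M

n(Ce(SO4)2) = 0.04478 x 0.02917 = 0.001306 mol.
From the balanced equation, 1 mol Ce(SO4)2 reacts with 1 mol Fe^2+, so n(Fe^2+) = 0.001306 x 1/1 = 0.001306 mol.
[Fe^2+] = 0.001306 / 0.03496 L = 0.0374 M.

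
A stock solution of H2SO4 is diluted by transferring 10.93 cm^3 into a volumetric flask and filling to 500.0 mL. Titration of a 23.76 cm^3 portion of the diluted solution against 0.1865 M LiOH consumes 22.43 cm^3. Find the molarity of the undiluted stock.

n(LiOH) = 0.1865 x 0.02243 = 0.004183 mol.
n(H2SO4) in the aliquot = 0.004183 x 1/2 = 0.002092 mol.
[diluted H2SO4] = 0.002092 / 0.02376 = 0.08803 M.
Dilution factor = 500.0/10.93 = 45.75, so [stock] = 0.08803 x 45.75 = 4.03 M.

4.03 M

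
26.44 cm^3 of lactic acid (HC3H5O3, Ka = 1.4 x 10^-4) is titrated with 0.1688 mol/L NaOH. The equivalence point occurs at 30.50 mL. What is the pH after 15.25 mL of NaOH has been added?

15.25 mL is exactly half the equivalence volume (30.50/2), i.e. the half-equivalence point.
There, n(HA) = n(A^-), so pH = pKa = -log(1.4 x 10^-4) = 3.85.

3.85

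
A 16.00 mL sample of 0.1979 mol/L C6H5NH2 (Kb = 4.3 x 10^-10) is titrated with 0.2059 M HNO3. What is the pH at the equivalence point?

2.81

n(C6H5NH2) = 0.1979 x 0.01600 = 0.003166 mol; V(HNO3) at equivalence = 0.003166/0.2059 = 0.01538 L.
At equivalence the base is fully converted to C6H5NH3+; total volume = 0.03138 L, so [C6H5NH3+] = 0.003166/0.03138 = 0.1009 M.
Ka(C6H5NH3+) = Kw/Kb = 1.0e-14 / 4.3 x 10^-10 = 2.33e-5.
[H^+] = sqrt(Ka x [C6H5NH3+]) = sqrt(2.33e-5 x 0.1009) = 0.00153 M.
pH = -log(0.00153) = 2.81.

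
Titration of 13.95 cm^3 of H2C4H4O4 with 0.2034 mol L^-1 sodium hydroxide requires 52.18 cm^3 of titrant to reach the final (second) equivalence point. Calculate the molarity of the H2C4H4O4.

0.380 M

n(NaOH) = 0.2034 x 0.05218 = 0.01061 mol.
At the final (second) equivalence point, 2 mol OH^- react per mol H2C4H4O4, so n(H2C4H4O4) = 0.01061 / 2 = 0.005307 mol.
[H2C4H4O4] = 0.005307 / 0.01395 L = 0.380 M.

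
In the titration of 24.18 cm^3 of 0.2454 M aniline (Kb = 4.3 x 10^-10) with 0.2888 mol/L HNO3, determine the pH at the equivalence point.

n(C6H5NH2) = 0.2454 x 0.02418 = 0.005934 mol; V(HNO3) at equivalence = 0.005934/0.2888 = 0.02055 L.
At equivalence the base is fully converted to C6H5NH3+; total volume = 0.04473 L, so [C6H5NH3+] = 0.005934/0.04473 = 0.1327 M.
Ka(C6H5NH3+) = Kw/Kb = 1.0e-14 / 4.3 x 10^-10 = 2.33e-5.
[H^+] = sqrt(Ka x [C6H5NH3+]) = sqrt(2.33e-5 x 0.1327) = 0.00176 M.
pH = -log(0.00176) = 2.76.

2.76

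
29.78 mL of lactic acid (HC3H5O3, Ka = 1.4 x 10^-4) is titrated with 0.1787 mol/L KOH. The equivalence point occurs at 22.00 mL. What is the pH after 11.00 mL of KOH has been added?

3.85

11.00 mL is exactly half the equivalence volume (22.00/2), i.e. the half-equivalence point.
There, n(HA) = n(A^-), so pH = pKa = -log(1.4 x 10^-4) = 3.85.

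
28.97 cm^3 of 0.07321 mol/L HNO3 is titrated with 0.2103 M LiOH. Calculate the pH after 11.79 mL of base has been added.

11.94

n(acid) = 0.07321 x 0.02897 = 0.002121 mol; n(LiOH) added = 0.2103 x 0.01179 = 0.002479 mol.
Base is in excess by 0.002479 - 0.002121 = 0.0003585 mol in a total volume of 0.04076 L.
[OH^-] = 0.0003585/0.04076 = 0.008796 M, so pOH = 2.06 and pH = 14.00 - 2.06 = 11.94.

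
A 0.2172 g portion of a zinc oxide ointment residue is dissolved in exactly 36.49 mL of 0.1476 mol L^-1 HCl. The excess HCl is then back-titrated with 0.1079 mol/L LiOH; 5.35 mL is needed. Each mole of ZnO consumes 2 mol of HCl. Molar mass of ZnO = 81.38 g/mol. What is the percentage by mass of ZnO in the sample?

90.1%

Total n(HCl) added = 0.1476 x 0.03649 = 0.005386 mol.
n(LiOH) used = 0.1079 x 0.005350 = 0.0005773 mol, which equals the excess n(HCl).
So n(HCl) consumed by the sample = 0.005386 - 0.0005773 = 0.004809 mol.
n(ZnO) = 0.004809 / 2 = 0.002404 mol.
mass ZnO = 0.002404 x 81.38 = 0.1957 g, so %ZnO = 0.1957/0.2172 x 100 = 90.1%.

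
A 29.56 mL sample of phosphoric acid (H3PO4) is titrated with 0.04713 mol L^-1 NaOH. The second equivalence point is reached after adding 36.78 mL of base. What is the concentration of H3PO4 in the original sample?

0.0293 M

n(NaOH) = 0.04713 x 0.03678 = 0.001733 mol.
At the second equivalence point, 2 mol OH^- react per mol H3PO4, so n(H3PO4) = 0.001733 / 2 = 0.0008667 mol.
[H3PO4] = 0.0008667 / 0.02956 L = 0.0293 M.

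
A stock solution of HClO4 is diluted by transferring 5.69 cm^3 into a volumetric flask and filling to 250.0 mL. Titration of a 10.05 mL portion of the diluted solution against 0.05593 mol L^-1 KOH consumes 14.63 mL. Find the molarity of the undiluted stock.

n(KOH) = 0.05593 x 0.01463 = 0.0008183 mol.
n(HClO4) in the aliquot = 0.0008183 mol.
[diluted HClO4] = 0.0008183 / 0.01005 = 0.08142 M.
Dilution factor = 250.0/5.690 = 43.94, so [stock] = 0.08142 x 43.94 = 3.58 M.

3.58 M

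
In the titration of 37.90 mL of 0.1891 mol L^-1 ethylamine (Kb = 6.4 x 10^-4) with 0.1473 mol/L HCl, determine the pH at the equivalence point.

5.94

n(C2H5NH2) = 0.1891 x 0.03790 = 0.007167 mol; V(HCl) at equivalence = 0.007167/0.1473 = 0.04866 L.
At equivalence the base is fully converted to C2H5NH3+; total volume = 0.08656 L, so [C2H5NH3+] = 0.007167/0.08656 = 0.08280 M.
Ka(C2H5NH3+) = Kw/Kb = 1.0e-14 / 6.4 x 10^-4 = 1.56e-11.
[H^+] = sqrt(Ka x [C2H5NH3+]) = sqrt(1.56e-11 x 0.08280) = 1.14e-6 M.
pH = -log(1.14e-6) = 5.94.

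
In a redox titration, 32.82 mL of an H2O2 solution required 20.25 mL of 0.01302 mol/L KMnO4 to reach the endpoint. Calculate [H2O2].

0.0201 M

n(KMnO4) = 0.01302 x 0.02025 = 0.0002637 mol.
From the balanced equation, 2 mol KMnO4 reacts with 5 mol H2O2, so n(H2O2) = 0.0002637 x 5/2 = 0.0006591 mol.
[H2O2] = 0.0006591 / 0.03282 L = 0.0201 M.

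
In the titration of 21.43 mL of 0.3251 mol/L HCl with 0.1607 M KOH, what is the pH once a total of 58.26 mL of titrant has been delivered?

12.48

n(acid) = 0.3251 x 0.02143 = 0.006967 mol; n(KOH) added = 0.1607 x 0.05826 = 0.009362 mol.
Base is in excess by 0.009362 - 0.006967 = 0.002395 mol in a total volume of 0.07969 L.
[OH^-] = 0.002395/0.07969 = 0.03006 M, so pOH = 1.52 and pH = 14.00 - 1.52 = 12.48.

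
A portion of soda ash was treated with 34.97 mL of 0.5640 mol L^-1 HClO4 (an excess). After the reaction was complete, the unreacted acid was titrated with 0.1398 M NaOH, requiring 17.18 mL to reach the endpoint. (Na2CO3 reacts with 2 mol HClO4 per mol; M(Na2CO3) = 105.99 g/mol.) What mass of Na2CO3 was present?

0.918 g

Total n(HClO4) added = 0.5640 x 0.03497 = 0.01972 mol.
n(NaOH) used = 0.1398 x 0.01718 = 0.002402 mol, which equals the excess n(HClO4).
So n(HClO4) consumed by the sample = 0.01972 - 0.002402 = 0.01732 mol.
n(Na2CO3) = 0.01732 / 2 = 0.008661 mol.
mass = 0.008661 mol x 105.99 g/mol = 0.918 g.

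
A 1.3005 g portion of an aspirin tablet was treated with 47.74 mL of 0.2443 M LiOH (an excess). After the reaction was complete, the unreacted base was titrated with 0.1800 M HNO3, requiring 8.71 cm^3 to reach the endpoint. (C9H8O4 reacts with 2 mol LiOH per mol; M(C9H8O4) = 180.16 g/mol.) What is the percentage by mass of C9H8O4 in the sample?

Total n(LiOH) added = 0.2443 x 0.04774 = 0.01166 mol.
n(HNO3) used = 0.1800 x 0.008710 = 0.001568 mol, which equals the excess n(LiOH).
So n(LiOH) consumed by the sample = 0.01166 - 0.001568 = 0.01010 mol.
n(C9H8O4) = 0.01010 / 2 = 0.005048 mol.
mass C9H8O4 = 0.005048 x 180.16 = 0.9094 g, so %C9H8O4 = 0.9094/1.3005 x 100 = 69.9%.

69.9%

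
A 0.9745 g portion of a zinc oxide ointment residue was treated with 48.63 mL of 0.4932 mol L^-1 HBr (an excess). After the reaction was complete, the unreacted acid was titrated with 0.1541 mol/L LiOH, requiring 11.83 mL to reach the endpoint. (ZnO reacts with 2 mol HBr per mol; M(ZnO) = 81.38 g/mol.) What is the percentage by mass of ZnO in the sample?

92.5%

Total n(HBr) added = 0.4932 x 0.04863 = 0.02398 mol.
n(LiOH) used = 0.1541 x 0.01183 = 0.001823 mol, which equals the excess n(HBr).
So n(HBr) consumed by the sample = 0.02398 - 0.001823 = 0.02216 mol.
n(ZnO) = 0.02216 / 2 = 0.01108 mol.
mass ZnO = 0.01108 x 81.38 = 0.9017 g, so %ZnO = 0.9017/0.9745 x 100 = 92.5%.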